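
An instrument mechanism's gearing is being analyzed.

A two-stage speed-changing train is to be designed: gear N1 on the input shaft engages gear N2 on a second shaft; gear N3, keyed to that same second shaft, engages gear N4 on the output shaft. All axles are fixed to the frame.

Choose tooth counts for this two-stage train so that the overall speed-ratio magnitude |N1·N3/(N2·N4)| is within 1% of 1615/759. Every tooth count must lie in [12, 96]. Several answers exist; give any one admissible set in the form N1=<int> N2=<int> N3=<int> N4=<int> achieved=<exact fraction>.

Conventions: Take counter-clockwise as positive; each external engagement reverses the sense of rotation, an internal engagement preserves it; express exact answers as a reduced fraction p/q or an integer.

N1=17 N2=23 N3=95 N4=33 achieved=1615/759

design class (target 1615/759): fixed-axis compound train
target = 1615/759 in lowest terms: an exact hit needs N1·N3 = k·1615 and N2·N4 = k·759 for one integer k, every count in [12, 96]; additionally prefer no 1:1 stage (N1 ≠ N2, N3 ≠ N4)
k = 1: N1·N3 = 1615 = 17·95, N2·N4 = 759 = 23·33
achieved = 17·95/(23·33) = 1615/759; |achieved − target| = 0 ≤ 323/15180 ✓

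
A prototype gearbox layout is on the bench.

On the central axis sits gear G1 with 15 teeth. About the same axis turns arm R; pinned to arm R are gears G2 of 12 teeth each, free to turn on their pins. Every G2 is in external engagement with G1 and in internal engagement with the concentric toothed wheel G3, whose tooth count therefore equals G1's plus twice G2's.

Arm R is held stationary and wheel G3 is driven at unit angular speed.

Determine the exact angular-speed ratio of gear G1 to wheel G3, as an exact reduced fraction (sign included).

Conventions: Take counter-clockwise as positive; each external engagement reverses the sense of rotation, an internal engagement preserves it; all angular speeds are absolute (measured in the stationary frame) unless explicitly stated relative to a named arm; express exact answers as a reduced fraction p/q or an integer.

-13/5

planetary set (15T centre, 12T on arm, 39T internal) — Willis relation
ring teeth: 15 + 2·12 = 39
15(ω_sun−ω_arm) = −39(ω_ring−ω_arm),  ω_arm = 0, ω_ring = 1
ω_sun = 0 − (39/15)(1−0) = -13/5
ω_out/ω_in = -13/5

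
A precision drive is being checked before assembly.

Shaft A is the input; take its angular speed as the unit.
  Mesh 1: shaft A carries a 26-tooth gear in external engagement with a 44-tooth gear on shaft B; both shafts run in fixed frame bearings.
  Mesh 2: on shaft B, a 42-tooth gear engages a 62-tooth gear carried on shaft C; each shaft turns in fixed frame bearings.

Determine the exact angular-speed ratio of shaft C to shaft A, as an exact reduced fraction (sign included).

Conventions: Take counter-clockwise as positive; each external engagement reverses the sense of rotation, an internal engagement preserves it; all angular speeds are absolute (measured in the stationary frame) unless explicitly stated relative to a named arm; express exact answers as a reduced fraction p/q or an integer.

class = fixed-axis compound train [2 meshes; 2 ratios multiply, 2 sense flips]
mesh 1 [26T→44T]: running ratio 13/22, sense −
mesh 2 [42T→62T]: running ratio 273/682, sense +
ω_out/ω_in = 273/682

273/682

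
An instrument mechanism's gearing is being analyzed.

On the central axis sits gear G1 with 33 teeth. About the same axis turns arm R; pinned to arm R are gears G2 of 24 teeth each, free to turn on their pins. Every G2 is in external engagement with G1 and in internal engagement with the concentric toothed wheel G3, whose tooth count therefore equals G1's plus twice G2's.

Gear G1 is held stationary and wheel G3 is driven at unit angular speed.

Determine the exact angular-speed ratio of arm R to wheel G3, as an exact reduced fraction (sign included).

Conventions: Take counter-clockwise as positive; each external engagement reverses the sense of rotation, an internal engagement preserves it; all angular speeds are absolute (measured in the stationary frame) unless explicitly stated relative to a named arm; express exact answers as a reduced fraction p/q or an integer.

27/38

topology: planetary set — G1 33T / G2 24T / G3 81T, arm = carrier (Willis)
ring teeth: 33 + 2·24 = 81
33(ω_sun−ω_arm) = −81(ω_ring−ω_arm),  ω_sun = 0, ω_ring = 1
33(0−ω_arm) = −81(1−ω_arm)  ⇒  114·ω_arm = 81  ⇒  ω_arm = 27/38
ω_out/ω_in = 27/38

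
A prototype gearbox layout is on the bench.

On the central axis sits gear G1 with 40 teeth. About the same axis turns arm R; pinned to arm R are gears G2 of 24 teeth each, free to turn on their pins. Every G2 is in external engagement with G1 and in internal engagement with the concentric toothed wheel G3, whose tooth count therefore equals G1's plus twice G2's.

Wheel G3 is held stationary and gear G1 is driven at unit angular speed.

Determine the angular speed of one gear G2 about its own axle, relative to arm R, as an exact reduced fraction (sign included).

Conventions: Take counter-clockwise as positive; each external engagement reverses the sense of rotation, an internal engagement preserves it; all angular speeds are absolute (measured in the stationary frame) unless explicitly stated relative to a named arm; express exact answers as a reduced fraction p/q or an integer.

-55/48

planetary set (40T centre, 24T on arm, 88T internal) — Willis relation
ring teeth: 40 + 2·24 = 88
40(ω_sun−ω_arm) = −88(ω_ring−ω_arm),  ω_ring = 0, ω_sun = 1
40(1−ω_arm) = −88(0−ω_arm)  ⇒  128·ω_arm = 40  ⇒  ω_arm = 5/16
sun–planet mesh: 40·(1−5/16) = −24·(ω_p−ω_arm)  ⇒  ω_p−ω_arm = -55/48
exact speed ratio = -55/48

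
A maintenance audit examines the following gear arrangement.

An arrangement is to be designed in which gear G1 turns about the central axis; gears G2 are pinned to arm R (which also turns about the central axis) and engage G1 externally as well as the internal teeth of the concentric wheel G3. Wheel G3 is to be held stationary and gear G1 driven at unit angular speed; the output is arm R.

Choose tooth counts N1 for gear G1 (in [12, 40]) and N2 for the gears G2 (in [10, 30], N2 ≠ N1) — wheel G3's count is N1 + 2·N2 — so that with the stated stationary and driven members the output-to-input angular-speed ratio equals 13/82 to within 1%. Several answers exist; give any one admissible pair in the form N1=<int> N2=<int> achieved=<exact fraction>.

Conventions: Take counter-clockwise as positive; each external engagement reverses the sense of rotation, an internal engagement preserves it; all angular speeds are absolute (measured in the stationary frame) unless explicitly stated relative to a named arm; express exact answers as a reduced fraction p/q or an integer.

class = planetary set [ratio 13/82 wanted; Willis about the carrier]
Willis with ω_ring = 0: ω_arm/ω_sun = N1/(N1+N3); set equal to 13/82  ⇒  N3/N1 = 1/(13/82) − 1 = 69/13
N3 = N1 + 2·N2  ⇒  N2/N1 = (N3/N1 − 1)/2 = (69/13 − 1)/2 = 28/13
smallest multiple with N1 ≥ 12 and N2 ≥ 10: k = 1  ⇒  N1 = 1·13 = 13, N2 = 1·28 = 28 (N1 ≤ 40, N2 ≤ 30, N2 ≠ N1 ✓), N3 = 13 + 2·28 = 69
check: N1/(N1+N3) with N1 = 13, N3 = 69 gives 13/82; |achieved − target| = 0 ≤ 13/8200 ✓

N1=13 N2=28 achieved=13/82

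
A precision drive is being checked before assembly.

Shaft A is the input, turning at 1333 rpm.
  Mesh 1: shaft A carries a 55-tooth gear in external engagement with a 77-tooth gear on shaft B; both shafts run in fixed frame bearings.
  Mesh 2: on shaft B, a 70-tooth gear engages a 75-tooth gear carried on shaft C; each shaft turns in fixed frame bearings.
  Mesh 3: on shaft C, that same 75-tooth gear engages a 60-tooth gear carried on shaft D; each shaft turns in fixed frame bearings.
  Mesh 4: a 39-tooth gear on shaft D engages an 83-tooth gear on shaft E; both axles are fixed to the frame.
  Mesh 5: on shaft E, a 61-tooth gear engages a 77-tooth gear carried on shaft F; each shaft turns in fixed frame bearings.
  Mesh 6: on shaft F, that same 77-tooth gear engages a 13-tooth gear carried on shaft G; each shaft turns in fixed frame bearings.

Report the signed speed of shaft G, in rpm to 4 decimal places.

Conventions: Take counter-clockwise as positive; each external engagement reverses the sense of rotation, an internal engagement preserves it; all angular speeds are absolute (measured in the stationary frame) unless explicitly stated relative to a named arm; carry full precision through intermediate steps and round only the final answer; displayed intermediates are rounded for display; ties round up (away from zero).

+2449.1867 rpm

class = fixed-axis compound train [6 meshes; 6 ratios multiply, 6 sense flips]
mesh 1 [55T→77T]: ω = 1333.0000×55/77 = 952.1429 rpm, sense flips to −
mesh 2 [70T→75T]: ω = 952.1429×70/75 = 888.6667 rpm, sense flips to +
mesh 3 [75T→60T]: ω = 888.6667×75/60 = 1110.8333 rpm, sense flips to −
mesh 4 [39T→83T]: ω = 1110.8333×39/83 = 521.9578 rpm, sense flips to +
mesh 5 [61T→77T]: ω = 521.9578×61/77 = 413.4991 rpm, sense flips to −
mesh 6 [77T→13T]: ω = 413.4991×77/13 = 2449.1867 rpm, sense flips to +
signed output speed = +2449.1867 rpm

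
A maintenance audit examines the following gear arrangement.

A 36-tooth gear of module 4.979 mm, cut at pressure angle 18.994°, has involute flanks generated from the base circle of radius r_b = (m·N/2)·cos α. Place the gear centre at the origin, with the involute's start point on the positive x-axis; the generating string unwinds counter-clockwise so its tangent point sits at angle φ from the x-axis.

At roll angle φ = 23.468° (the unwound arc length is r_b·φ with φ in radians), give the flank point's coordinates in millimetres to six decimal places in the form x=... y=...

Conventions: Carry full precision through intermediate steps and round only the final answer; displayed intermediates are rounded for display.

x=91.555434 y=1.908692

topology: single-mesh involute geometry — m = 4.979, N = 36
pitch radius r_p = m·N/2 = 4.979·36/2 = 89.622000
base radius r_b = r_p·cos α = 89.622000·cos 18.994° = 84.742321
roll angle φ = 23.468° = 0.40959387 rad
x = r_b·(cos φ + φ·sin φ) = 91.555434
y = r_b·(sin φ − φ·cos φ) = 1.908692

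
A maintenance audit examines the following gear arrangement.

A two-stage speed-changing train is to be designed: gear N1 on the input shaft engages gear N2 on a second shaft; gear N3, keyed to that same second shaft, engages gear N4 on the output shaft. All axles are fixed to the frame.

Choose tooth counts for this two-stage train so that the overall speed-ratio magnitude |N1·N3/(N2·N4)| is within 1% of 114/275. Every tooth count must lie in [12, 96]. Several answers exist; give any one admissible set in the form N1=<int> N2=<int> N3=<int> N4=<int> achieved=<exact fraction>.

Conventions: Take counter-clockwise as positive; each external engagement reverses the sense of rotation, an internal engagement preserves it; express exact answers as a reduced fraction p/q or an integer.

N1=12 N2=22 N3=19 N4=25 achieved=114/275

design class (target 114/275): fixed-axis compound train
target = 114/275 in lowest terms: an exact hit needs N1·N3 = k·114 and N2·N4 = k·275 for one integer k, every count in [12, 96]; additionally prefer no 1:1 stage (N1 ≠ N2, N3 ≠ N4)
k = 1: no 1:1-free in-range split of k·114 and k·275 into factor pairs; take k = 2
k = 2: N1·N3 = 228 = 12·19, N2·N4 = 550 = 22·25
achieved = 12·19/(22·25) = 114/275; |achieved − target| = 0 ≤ 57/13750 ✓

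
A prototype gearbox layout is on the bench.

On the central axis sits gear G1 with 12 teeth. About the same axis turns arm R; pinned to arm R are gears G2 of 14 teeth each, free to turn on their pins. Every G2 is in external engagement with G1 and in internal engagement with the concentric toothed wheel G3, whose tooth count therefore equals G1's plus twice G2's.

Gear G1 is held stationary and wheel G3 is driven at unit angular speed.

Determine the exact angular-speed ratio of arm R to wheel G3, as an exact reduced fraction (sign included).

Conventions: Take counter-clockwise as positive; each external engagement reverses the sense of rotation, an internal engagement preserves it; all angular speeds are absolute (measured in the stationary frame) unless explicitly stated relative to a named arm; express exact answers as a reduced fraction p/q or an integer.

class = planetary set [G3 = 12+2·14 = 40; Willis about the carrier]
ring teeth: 12 + 2·14 = 40
12(ω_sun−ω_arm) = −40(ω_ring−ω_arm),  ω_sun = 0, ω_ring = 1
12(0−ω_arm) = −40(1−ω_arm)  ⇒  52·ω_arm = 40  ⇒  ω_arm = 10/13
ω_out/ω_in = 10/13

10/13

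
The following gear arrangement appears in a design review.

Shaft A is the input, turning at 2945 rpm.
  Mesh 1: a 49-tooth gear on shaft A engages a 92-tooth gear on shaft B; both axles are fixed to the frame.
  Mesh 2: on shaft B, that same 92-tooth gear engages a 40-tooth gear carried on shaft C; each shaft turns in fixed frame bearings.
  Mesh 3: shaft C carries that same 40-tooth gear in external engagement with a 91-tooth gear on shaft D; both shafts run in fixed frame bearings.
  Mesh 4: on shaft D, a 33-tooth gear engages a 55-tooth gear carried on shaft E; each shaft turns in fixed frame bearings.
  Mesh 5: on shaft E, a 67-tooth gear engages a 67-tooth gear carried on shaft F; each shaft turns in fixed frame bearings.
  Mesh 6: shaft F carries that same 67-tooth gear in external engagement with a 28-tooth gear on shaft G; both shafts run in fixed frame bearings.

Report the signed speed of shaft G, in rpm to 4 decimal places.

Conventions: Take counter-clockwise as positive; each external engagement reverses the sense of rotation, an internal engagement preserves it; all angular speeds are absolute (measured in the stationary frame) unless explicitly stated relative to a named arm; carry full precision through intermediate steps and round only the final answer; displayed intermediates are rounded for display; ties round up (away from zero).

+2276.7115 rpm

class = fixed-axis compound train [6 meshes; 6 ratios multiply, 6 sense flips]
mesh 1 [49T→92T]: ω = 2945.0000×49/92 = 1568.5326 rpm, sense flips to −
mesh 2 [92T→40T]: ω = 1568.5326×92/40 = 3607.6250 rpm, sense flips to +
mesh 3 [40T→91T]: ω = 3607.6250×40/91 = 1585.7692 rpm, sense flips to −
mesh 4 [33T→55T]: ω = 1585.7692×33/55 = 951.4615 rpm, sense flips to +
mesh 5 [67T→67T]: ω = 951.4615×67/67 = 951.4615 rpm, sense flips to −
mesh 6 [67T→28T]: ω = 951.4615×67/28 = 2276.7115 rpm, sense flips to +
signed output speed = +2276.7115 rpm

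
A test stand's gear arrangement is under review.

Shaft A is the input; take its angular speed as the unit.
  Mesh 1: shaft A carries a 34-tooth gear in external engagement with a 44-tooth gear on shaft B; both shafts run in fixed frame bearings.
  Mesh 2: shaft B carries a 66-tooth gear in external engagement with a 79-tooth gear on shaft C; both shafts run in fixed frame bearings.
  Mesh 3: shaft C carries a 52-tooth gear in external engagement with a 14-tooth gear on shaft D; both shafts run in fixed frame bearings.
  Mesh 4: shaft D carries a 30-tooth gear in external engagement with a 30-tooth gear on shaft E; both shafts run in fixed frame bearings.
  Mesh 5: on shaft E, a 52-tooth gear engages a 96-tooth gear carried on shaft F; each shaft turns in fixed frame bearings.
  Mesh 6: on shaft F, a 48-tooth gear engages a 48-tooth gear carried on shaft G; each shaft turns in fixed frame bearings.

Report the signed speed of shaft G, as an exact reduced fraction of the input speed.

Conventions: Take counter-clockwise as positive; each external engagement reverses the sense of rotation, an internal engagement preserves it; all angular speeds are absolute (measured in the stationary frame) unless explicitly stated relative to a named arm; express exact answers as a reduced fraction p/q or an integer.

2873/2212

6-mesh fixed-axis compound train (all bearings frame-fixed)
mesh 1 [34T→44T]: |ω|/ω_in = 1×34/44 = 17/22, sense flips to −
mesh 2 [66T→79T]: |ω|/ω_in = (17/22)×66/79 = 51/79, sense flips to +
mesh 3 [52T→14T]: |ω|/ω_in = (51/79)×52/14 = 1326/553, sense flips to −
mesh 4 [30T→30T]: |ω|/ω_in = (1326/553)×30/30 = 1326/553, sense flips to +
mesh 5 [52T→96T]: |ω|/ω_in = (1326/553)×52/96 = 2873/2212, sense flips to −
mesh 6 [48T→48T]: |ω|/ω_in = (2873/2212)×48/48 = 2873/2212, sense flips to +
signed output speed (× input speed) = 2873/2212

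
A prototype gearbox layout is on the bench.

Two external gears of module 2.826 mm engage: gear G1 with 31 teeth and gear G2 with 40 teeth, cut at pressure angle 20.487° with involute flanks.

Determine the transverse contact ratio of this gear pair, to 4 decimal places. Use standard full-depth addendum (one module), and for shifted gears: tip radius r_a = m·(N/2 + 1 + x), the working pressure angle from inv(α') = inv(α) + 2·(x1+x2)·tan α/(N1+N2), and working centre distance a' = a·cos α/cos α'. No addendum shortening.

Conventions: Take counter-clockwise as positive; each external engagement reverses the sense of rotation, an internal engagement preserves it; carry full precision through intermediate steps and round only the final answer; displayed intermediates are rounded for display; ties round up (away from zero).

recognized (one external pair, fixed centres): single-mesh tooth geometry, m = 2.826, N1 = 31, N2 = 40
base radii: r_b1 = 41.032531, r_b2 = 52.945202
tip radii: r_a1 = 46.629000, r_a2 = 59.346000
no profile shift: α' = α, a' = a
action lengths: √(r_a1²−r_b1²) = 22.149379, √(r_a2²−r_b2²) = 26.809575
base pitch p_b = π·m·cos α = 8.316613
CR = (22.149379 + 26.809575 − 100.323000·sin 20.48700°)/8.316613 = 1.664911
contact ratio ≈ 1.6649

1.6649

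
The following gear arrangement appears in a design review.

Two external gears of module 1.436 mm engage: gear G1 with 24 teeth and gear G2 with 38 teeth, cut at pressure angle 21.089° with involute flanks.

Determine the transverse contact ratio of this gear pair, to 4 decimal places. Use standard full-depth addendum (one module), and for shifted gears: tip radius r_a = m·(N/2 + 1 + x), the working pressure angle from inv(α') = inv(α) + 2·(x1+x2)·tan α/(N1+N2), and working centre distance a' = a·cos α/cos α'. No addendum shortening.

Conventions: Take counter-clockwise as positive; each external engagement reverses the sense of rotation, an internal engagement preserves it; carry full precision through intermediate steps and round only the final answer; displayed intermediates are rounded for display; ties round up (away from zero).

1.6074

recognized (one external pair, fixed centres): single-mesh tooth geometry, m = 1.436, N1 = 24, N2 = 38
base radii: r_b1 = 16.077846, r_b2 = 25.456589
tip radii: r_a1 = 18.668000, r_a2 = 28.720000
no profile shift: α' = α, a' = a
action lengths: √(r_a1²−r_b1²) = 9.486680, √(r_a2²−r_b2²) = 13.296633
base pitch p_b = π·m·cos α = 4.209170
CR = (9.486680 + 13.296633 − 44.516000·sin 21.08900°)/4.209170 = 1.607364
contact ratio ≈ 1.6074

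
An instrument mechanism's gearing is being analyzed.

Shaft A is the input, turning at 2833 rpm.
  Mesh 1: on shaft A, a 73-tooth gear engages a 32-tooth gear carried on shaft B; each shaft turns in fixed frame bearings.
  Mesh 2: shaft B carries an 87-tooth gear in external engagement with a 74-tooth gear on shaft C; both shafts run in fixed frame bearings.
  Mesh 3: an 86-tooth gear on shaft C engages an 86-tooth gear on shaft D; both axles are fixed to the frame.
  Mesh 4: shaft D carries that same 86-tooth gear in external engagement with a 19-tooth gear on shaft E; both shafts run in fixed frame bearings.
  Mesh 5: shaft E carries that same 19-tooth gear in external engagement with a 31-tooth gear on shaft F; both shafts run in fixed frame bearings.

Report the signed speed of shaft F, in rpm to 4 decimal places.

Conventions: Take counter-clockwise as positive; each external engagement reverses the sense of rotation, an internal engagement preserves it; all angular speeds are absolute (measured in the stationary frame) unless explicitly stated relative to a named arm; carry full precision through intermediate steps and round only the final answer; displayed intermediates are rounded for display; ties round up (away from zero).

-21078.6963 rpm

topology: fixed-axis compound train — 5 meshes, A→F
mesh 1 [73T→32T]: ω = 2833.0000×73/32 = 6462.7813 rpm, sense flips to −
mesh 2 [87T→74T]: ω = 6462.7813×87/74 = 7598.1347 rpm, sense flips to +
mesh 3 [86T→86T]: ω = 7598.1347×86/86 = 7598.1347 rpm, sense flips to −
mesh 4 [86T→19T]: ω = 7598.1347×86/19 = 34391.5571 rpm, sense flips to +
mesh 5 [19T→31T]: ω = 34391.5571×19/31 = 21078.6963 rpm, sense flips to −
signed output speed = -21078.6963 rpm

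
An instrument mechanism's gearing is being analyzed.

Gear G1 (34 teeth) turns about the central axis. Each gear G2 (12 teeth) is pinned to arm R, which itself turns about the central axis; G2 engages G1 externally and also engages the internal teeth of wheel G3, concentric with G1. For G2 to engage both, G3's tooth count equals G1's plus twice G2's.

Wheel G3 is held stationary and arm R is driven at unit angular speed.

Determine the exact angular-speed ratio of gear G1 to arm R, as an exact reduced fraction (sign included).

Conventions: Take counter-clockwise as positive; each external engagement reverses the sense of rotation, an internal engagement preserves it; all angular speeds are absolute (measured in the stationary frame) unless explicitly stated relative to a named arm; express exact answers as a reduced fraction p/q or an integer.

recognized (axles ride arm R): planetary set, 34/12/58 teeth
ring teeth: 34 + 2·12 = 58
34(ω_sun−ω_arm) = −58(ω_ring−ω_arm),  ω_ring = 0, ω_arm = 1
ω_sun = 1 − (58/34)(0−1) = 46/17
ω_out/ω_in = 46/17

46/17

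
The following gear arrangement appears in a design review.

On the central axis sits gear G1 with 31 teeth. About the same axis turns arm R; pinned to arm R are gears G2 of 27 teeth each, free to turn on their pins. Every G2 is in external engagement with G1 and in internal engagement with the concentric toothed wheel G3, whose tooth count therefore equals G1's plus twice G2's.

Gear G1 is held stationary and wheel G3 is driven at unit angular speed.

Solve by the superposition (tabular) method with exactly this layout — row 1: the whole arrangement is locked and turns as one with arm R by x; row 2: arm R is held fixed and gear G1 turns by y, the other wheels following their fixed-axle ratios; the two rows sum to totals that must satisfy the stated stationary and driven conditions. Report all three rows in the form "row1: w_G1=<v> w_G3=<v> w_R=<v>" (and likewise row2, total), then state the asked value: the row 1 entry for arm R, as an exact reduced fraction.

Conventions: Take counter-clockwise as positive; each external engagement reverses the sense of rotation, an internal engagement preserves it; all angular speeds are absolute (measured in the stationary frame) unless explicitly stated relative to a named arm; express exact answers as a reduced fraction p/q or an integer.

row1: w_G1=85/116 w_G3=85/116 w_R=85/116
row2: w_G1=-85/116 w_G3=31/116 w_R=0
total: w_G1=0 w_G3=1 w_R=85/116
asked value: 85/116

topology: planetary set — G1 31T / G2 27T / G3 85T, arm = carrier (Willis)
row 1 — lock + rotate with arm: ω_sun = ω_ring = ω_arm = x
superposition row 2 [arm held]: sun y, ring −(31/85)·y, arm 0
boundary: total ω_sun = x + y = 0 and total ω_ring = x − (31/85)·y = 1  ⇒  y = -85/116, x = 85/116
row 2 ring = −(31/85)·(-85/116) = 31/116
totals (row 1 + row 2): sun 85/116 + (-85/116) = 0, ring 85/116 + 31/116 = 1, arm 85/116 + 0 = 85/116
asked cell (row1, arm) = 85/116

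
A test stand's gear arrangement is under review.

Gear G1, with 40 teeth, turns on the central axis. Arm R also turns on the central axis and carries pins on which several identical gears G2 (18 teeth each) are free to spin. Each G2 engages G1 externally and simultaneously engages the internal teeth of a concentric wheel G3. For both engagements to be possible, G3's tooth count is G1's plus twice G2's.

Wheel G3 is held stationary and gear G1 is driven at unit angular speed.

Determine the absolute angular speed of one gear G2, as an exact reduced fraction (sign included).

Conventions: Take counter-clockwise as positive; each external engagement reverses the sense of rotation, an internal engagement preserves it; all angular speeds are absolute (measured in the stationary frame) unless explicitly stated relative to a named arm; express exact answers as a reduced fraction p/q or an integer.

-10/9

topology: planetary set — G1 40T / G2 18T / G3 76T, arm = carrier (Willis)
ring teeth: 40 + 2·18 = 76
40(ω_sun−ω_arm) = −76(ω_ring−ω_arm),  ω_ring = 0, ω_sun = 1
40(1−ω_arm) = −76(0−ω_arm)  ⇒  116·ω_arm = 40  ⇒  ω_arm = 10/29
sun–planet mesh: 40·(1−10/29) = −18·(ω_p−ω_arm)  ⇒  ω_p−ω_arm = -380/261
ω_p = 10/29 − 380/261 = -10/9
exact speed ratio = -10/9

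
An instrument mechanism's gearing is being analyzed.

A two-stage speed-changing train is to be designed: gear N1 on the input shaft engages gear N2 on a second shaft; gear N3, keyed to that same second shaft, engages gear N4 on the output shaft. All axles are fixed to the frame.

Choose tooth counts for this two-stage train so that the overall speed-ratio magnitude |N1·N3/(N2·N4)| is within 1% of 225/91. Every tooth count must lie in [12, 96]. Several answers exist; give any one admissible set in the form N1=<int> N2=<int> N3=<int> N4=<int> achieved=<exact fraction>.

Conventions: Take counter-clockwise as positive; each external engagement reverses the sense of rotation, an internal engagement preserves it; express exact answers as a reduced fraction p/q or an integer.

2-stage fixed-axis compound train for ratio 225/91
target = 225/91 in lowest terms: an exact hit needs N1·N3 = k·225 and N2·N4 = k·91 for one integer k, every count in [12, 96]; additionally prefer no 1:1 stage (N1 ≠ N2, N3 ≠ N4)
k = 1: no 1:1-free in-range split of k·225 and k·91 into factor pairs; take k = 2
k = 2: N1·N3 = 450 = 15·30, N2·N4 = 182 = 13·14
achieved = 15·30/(13·14) = 225/91; |achieved − target| = 0 ≤ 9/364 ✓

N1=15 N2=13 N3=30 N4=14 achieved=225/91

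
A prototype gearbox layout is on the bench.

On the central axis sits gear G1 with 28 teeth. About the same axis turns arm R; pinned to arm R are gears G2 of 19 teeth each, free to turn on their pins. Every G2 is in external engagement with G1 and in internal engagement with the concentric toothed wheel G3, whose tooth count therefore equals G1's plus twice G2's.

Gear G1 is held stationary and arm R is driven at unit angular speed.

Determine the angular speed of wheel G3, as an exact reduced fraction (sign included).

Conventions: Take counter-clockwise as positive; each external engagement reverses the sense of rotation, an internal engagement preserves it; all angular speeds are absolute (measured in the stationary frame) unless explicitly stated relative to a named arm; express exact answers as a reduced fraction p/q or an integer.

47/33

class = planetary set [G3 = 28+2·19 = 66; Willis about the carrier]
ring teeth: 28 + 2·19 = 66
28(ω_sun−ω_arm) = −66(ω_ring−ω_arm),  ω_sun = 0, ω_arm = 1
ω_ring = 1 − (28/66)(0−1) = 47/33
exact speed ratio = 47/33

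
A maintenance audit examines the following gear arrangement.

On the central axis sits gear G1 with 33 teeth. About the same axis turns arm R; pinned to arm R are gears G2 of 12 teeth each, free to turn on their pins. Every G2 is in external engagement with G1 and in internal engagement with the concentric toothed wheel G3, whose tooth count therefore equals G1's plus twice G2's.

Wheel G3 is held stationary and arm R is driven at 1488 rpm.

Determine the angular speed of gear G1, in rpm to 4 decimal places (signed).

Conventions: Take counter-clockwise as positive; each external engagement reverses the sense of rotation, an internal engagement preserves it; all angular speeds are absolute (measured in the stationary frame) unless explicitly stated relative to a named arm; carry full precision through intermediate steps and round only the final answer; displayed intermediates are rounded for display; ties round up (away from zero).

+4058.1818 rpm

class = planetary set [G3 = 33+2·12 = 57; Willis about the carrier]
normalise by the input: solve with ω_arm = 1, then scale by 1488 rpm
ring teeth: 33 + 2·12 = 57
33(ω_sun−ω_arm) = −57(ω_ring−ω_arm),  ω_ring = 0, ω_arm = 1
ω_sun = 1 − (57/33)(0−1) = 30/11
scale: ω_sun = 30/11 × 1488 rpm = +4058.1818 rpm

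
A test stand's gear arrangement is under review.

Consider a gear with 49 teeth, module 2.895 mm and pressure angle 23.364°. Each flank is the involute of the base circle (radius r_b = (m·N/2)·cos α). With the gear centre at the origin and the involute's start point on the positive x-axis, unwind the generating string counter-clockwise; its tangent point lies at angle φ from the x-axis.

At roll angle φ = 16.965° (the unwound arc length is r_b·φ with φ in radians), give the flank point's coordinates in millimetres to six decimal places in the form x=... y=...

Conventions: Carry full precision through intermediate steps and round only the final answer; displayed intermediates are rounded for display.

x=67.903720 y=0.558495

single-mesh involute tooth geometry (49T wheel at module 2.895)
pitch radius r_p = m·N/2 = 2.895·49/2 = 70.927500
base radius r_b = r_p·cos α = 70.927500·cos 23.364° = 65.111727
roll angle φ = 16.965° = 0.29609511 rad
x = r_b·(cos φ + φ·sin φ) = 67.903720
y = r_b·(sin φ − φ·cos φ) = 0.558495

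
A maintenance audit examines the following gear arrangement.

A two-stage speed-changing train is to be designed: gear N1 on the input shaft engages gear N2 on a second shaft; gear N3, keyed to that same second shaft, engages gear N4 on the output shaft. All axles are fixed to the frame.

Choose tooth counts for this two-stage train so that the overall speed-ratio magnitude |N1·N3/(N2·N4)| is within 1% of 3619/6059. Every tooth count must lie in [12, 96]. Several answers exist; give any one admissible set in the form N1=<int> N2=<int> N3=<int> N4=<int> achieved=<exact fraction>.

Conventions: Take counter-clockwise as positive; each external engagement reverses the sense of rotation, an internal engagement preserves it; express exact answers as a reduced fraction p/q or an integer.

design class (target 3619/6059): fixed-axis compound train
target = 3619/6059 in lowest terms: an exact hit needs N1·N3 = k·3619 and N2·N4 = k·6059 for one integer k, every count in [12, 96]; additionally prefer no 1:1 stage (N1 ≠ N2, N3 ≠ N4)
k = 1: N1·N3 = 3619 = 47·77, N2·N4 = 6059 = 73·83
achieved = 47·77/(73·83) = 3619/6059; |achieved − target| = 0 ≤ 3619/605900 ✓

N1=47 N2=73 N3=77 N4=83 achieved=3619/6059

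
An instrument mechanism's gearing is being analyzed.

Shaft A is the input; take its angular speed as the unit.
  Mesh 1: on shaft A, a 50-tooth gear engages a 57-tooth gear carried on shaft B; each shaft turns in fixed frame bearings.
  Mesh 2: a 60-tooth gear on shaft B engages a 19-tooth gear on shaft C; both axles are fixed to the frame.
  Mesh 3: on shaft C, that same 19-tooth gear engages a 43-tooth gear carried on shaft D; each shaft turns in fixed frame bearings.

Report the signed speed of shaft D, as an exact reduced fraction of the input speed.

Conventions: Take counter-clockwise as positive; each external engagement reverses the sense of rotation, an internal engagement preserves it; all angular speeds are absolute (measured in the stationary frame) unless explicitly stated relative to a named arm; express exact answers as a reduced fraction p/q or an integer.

3-mesh fixed-axis compound train (all bearings frame-fixed)
mesh 1 [50T→57T]: |ω|/ω_in = 1×50/57 = 50/57, sense flips to −
mesh 2 [60T→19T]: |ω|/ω_in = (50/57)×60/19 = 1000/361, sense flips to +
mesh 3 [19T→43T]: |ω|/ω_in = (1000/361)×19/43 = 1000/817, sense flips to −
signed output speed (× input speed) = -1000/817

-1000/817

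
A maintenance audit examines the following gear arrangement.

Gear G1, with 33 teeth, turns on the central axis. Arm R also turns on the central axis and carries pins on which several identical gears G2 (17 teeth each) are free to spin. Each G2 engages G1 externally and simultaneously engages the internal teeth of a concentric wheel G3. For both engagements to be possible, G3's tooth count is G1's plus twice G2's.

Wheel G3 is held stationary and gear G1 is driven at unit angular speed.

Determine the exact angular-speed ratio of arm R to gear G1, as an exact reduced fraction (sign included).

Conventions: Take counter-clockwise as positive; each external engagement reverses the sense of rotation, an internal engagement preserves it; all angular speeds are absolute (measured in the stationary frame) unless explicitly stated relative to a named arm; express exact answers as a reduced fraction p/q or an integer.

class = planetary set [G3 = 33+2·17 = 67; Willis about the carrier]
ring teeth: 33 + 2·17 = 67
33(ω_sun−ω_arm) = −67(ω_ring−ω_arm),  ω_ring = 0, ω_sun = 1
33(1−ω_arm) = −67(0−ω_arm)  ⇒  100·ω_arm = 33  ⇒  ω_arm = 33/100
ω_out/ω_in = 33/100

33/100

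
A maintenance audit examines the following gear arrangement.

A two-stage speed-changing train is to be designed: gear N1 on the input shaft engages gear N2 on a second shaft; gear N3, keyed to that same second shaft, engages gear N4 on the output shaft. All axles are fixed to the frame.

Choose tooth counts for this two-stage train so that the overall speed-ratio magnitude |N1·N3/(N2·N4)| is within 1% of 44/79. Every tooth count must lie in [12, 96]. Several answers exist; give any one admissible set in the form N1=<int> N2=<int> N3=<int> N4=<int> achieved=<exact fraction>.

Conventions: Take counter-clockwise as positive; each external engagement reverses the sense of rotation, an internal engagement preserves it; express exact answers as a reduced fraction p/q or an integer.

2-stage fixed-axis compound train for ratio 44/79
target = 44/79 in lowest terms: an exact hit needs N1·N3 = k·44 and N2·N4 = k·79 for one integer k, every count in [12, 96]; additionally prefer no 1:1 stage (N1 ≠ N2, N3 ≠ N4)
k = 1…11: no 1:1-free in-range split of k·44 and k·79 into factor pairs; take k = 12
k = 12: N1·N3 = 528 = 12·44, N2·N4 = 948 = 79·12
achieved = 12·44/(79·12) = 44/79; |achieved − target| = 0 ≤ 11/1975 ✓

N1=12 N2=79 N3=44 N4=12 achieved=44/79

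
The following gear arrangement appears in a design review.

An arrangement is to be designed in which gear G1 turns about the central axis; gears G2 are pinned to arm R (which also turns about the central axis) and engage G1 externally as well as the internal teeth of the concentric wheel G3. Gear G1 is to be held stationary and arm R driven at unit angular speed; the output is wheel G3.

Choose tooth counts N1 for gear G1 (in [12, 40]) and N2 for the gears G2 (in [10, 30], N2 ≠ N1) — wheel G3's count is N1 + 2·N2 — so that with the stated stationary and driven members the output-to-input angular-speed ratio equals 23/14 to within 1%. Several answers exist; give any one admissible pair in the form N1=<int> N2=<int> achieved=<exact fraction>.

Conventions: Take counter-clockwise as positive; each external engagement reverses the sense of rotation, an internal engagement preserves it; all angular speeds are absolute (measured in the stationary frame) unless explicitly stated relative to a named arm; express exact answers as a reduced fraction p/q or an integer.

N1=36 N2=10 achieved=23/14

design class (target 23/14): planetary set
Willis with ω_sun = 0: ω_ring/ω_arm = (N1+N3)/N3; set equal to 23/14  ⇒  N3/N1 = 1/(23/14 − 1) = 14/9
N3 = N1 + 2·N2  ⇒  N2/N1 = (N3/N1 − 1)/2 = (14/9 − 1)/2 = 5/18
smallest multiple with N1 ≥ 12 and N2 ≥ 10: k = 2  ⇒  N1 = 2·18 = 36, N2 = 2·5 = 10 (N1 ≤ 40, N2 ≤ 30, N2 ≠ N1 ✓), N3 = 36 + 2·10 = 56
check: (N1+N3)/N3 with N1 = 36, N3 = 56 gives 23/14; |achieved − target| = 0 ≤ 23/1400 ✓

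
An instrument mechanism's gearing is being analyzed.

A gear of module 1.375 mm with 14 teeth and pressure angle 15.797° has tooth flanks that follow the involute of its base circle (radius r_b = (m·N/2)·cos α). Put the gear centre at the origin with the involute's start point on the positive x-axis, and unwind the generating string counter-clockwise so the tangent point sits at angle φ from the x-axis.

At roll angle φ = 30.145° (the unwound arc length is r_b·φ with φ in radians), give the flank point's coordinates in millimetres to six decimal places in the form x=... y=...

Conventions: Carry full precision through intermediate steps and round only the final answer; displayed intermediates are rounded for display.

class = single-mesh tooth geometry [base-circle involute, m = 1.375, 14T]
pitch radius r_p = m·N/2 = 1.375·14/2 = 9.625000
base radius r_b = r_p·cos α = 9.625000·cos 15.797° = 9.261485
roll angle φ = 30.145° = 0.52612950 rad
x = r_b·(cos φ + φ·sin φ) = 10.455979
y = r_b·(sin φ − φ·cos φ) = 0.437288

x=10.455979 y=0.437288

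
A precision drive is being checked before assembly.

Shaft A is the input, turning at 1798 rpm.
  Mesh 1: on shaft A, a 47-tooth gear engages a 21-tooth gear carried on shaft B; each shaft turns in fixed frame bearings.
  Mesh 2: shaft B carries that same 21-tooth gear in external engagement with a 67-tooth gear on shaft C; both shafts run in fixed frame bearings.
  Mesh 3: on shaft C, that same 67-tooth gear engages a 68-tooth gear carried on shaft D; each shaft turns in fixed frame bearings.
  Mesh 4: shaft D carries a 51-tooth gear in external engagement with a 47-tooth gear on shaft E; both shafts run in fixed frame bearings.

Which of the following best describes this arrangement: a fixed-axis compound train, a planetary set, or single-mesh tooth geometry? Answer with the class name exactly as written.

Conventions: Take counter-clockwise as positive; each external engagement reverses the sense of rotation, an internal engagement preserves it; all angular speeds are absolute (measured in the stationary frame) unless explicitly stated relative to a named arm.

topology: fixed-axis compound train — 4 meshes, A→E
classification: fixed-axis compound train

fixed-axis compound train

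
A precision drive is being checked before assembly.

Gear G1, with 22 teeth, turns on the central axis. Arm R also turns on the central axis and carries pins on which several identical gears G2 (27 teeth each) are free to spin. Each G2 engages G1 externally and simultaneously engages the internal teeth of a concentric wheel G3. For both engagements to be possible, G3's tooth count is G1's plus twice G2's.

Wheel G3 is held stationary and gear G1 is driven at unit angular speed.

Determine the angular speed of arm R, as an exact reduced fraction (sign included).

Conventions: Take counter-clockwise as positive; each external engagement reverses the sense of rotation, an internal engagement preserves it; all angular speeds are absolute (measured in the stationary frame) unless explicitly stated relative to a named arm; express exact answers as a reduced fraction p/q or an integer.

recognized (axles ride arm R): planetary set, 22/27/76 teeth
ring teeth: 22 + 2·27 = 76
22(ω_sun−ω_arm) = −76(ω_ring−ω_arm),  ω_ring = 0, ω_sun = 1
22(1−ω_arm) = −76(0−ω_arm)  ⇒  98·ω_arm = 22  ⇒  ω_arm = 11/49
exact speed ratio = 11/49

11/49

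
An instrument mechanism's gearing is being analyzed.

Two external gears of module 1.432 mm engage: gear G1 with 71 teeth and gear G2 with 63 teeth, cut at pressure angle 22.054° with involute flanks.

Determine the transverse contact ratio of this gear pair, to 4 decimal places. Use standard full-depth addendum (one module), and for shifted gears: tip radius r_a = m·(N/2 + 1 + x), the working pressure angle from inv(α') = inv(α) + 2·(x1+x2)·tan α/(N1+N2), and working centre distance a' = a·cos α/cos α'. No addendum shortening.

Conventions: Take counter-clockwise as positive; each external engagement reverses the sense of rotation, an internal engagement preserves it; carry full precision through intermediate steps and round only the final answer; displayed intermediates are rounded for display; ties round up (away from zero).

topology: single-mesh involute geometry — m = 1.432, 71T/63T pair
base radii: r_b1 = 47.116349, r_b2 = 41.807465
tip radii: r_a1 = 52.268000, r_a2 = 46.540000
no profile shift: α' = α, a' = a
action lengths: √(r_a1²−r_b1²) = 22.627272, √(r_a2²−r_b2²) = 20.447676
base pitch p_b = π·m·cos α = 4.169588
CR = (22.627272 + 20.447676 − 95.944000·sin 22.05400°)/4.169588 = 1.690783
contact ratio ≈ 1.6908

1.6908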